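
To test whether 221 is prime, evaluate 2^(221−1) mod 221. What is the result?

16

2^1 ≡ 2 (mod 221)
2^2 ≡ 2^2 = 4 ≡ 4 (mod 221)
2^4 ≡ 4^2 = 16 ≡ 16 (mod 221)
2^8 ≡ 16^2 = 256 ≡ 35 (mod 221)
2^16 ≡ 35^2 = 1225 ≡ 120 (mod 221)
2^32 ≡ 120^2 = 14400 ≡ 35 (mod 221)
2^64 ≡ 35^2 = 1225 ≡ 120 (mod 221)
2^128 ≡ 120^2 = 14400 ≡ 35 (mod 221)
220 = 128 + 64 + 16 + 8 + 4 in binary powers of 2.
So 2^220 ≡ 35 · 120 · 120 · 35 · 16 ≡ 16 (mod 221).
Since 16 ≠ 1, base 2 is a Fermat witness: 221 is composite.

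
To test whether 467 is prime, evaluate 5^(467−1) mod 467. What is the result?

5^1 ≡ 5 (mod 467)
5^2 ≡ 5^2 = 25 ≡ 25 (mod 467)
5^4 ≡ 25^2 = 625 ≡ 158 (mod 467)
5^8 ≡ 158^2 = 24964 ≡ 213 (mod 467)
5^16 ≡ 213^2 = 45369 ≡ 70 (mod 467)
5^32 ≡ 70^2 = 4900 ≡ 230 (mod 467)
5^64 ≡ 230^2 = 52900 ≡ 129 (mod 467)
5^128 ≡ 129^2 = 16641 ≡ 296 (mod 467)
5^256 ≡ 296^2 = 87616 ≡ 287 (mod 467)
466 = 256 + 128 + 64 + 16 + 2 in binary powers of 2.
So 5^466 ≡ 287 · 296 · 129 · 70 · 25 ≡ 1 (mod 467).
Since the result is 1, base 5 gives no evidence that 467 is composite.

1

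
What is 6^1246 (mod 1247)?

6^1 ≡ 6 (mod 1247)
6^2 ≡ 6^2 = 36 ≡ 36 (mod 1247)
6^4 ≡ 36^2 = 1296 ≡ 49 (mod 1247)
6^8 ≡ 49^2 = 2401 ≡ 1154 (mod 1247)
6^16 ≡ 1154^2 = 1331716 ≡ 1167 (mod 1247)
6^32 ≡ 1167^2 = 1361889 ≡ 165 (mod 1247)
6^64 ≡ 165^2 = 27225 ≡ 1038 (mod 1247)
6^128 ≡ 1038^2 = 1077444 ≡ 36 (mod 1247)
6^256 ≡ 36^2 = 1296 ≡ 49 (mod 1247)
6^512 ≡ 49^2 = 2401 ≡ 1154 (mod 1247)
6^1024 ≡ 1154^2 = 1331716 ≡ 1167 (mod 1247)
1246 = 1024 + 128 + 64 + 16 + 8 + 4 + 2 in binary powers of 2.
So 6^1246 ≡ 1167 · 36 · 1038 · 1167 · 1154 · 49 · 36 ≡ 436 (mod 1247).
Since 436 ≠ 1, base 6 is a Fermat witness: 1247 is composite.

436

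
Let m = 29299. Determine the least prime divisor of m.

29299 is odd.
Digit sum 31, not divisible by 3.
Ends in 9: not divisible by 5.
7: 29299 = 7·4185 + 4
11: 29299 = 11·2663 + 6
13: 29299 = 13·2253 + 10
17: 29299 = 17·1723 + 8
19: 29299 = 19·1542 + 1
23: 29299 = 23·1273 + 20
29: 29299 = 29·1010 + 9
31: 29299 = 31·945 + 4
37: 29299 = 37·791 + 32
41: 29299 = 41·714 + 25
43: 29299 = 43·681 + 16
47: 29299 = 47·623 + 18
53: 29299 = 53·552 + 43
59: 29299 = 59·496 + 35
61: 29299 = 61·480 + 19
67: 29299 = 67·437 + 20
71: 29299 = 71·412 + 47
73: 29299 = 73·401 + 26
79: 29299 = 79·370 + 69
83: 29299 = 83·353

83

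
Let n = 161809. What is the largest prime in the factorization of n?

71

161809 = 43 · 3763
3763 = 53 · 71
71 is prime.
So 161809 = 43 · 53 · 71; the largest prime factor is 71.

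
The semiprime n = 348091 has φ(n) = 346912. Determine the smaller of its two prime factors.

587

φ(n) = (p−1)(q−1) = n − (p+q) + 1, so p + q = 348091 − 346912 + 1 = 1180.
p and q are the roots of t² − 1180t + 348091 = 0.
Discriminant: 1180² − 4·348091 = 1392400 − 1392364 = 36; √36 = 6.
q = (1180 − 6)/2 = 587, p = (1180 + 6)/2 = 593.
Check: 587 · 593 = 348091.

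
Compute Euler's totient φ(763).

648

Factor: 763 = 7 · 109.
φ(763) = (7−1) · (109−1) = 6 · 108 = 648.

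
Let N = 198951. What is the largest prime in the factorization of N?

198951 = 3 · 66317
66317 = 17 · 3901
3901 = 47 · 83
83 is prime.
So 198951 = 3 · 17 · 47 · 83; the largest prime factor is 83.

83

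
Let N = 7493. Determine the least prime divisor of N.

59

7493 is odd.
Digit sum 23, not divisible by 3.
Ends in 3: not divisible by 5.
7: 7493 = 7·1070 + 3
11: 7493 = 11·681 + 2
13: 7493 = 13·576 + 5
17: 7493 = 17·440 + 13
19: 7493 = 19·394 + 7
23: 7493 = 23·325 + 18
29: 7493 = 29·258 + 11
31: 7493 = 31·241 + 22
37: 7493 = 37·202 + 19
41: 7493 = 41·182 + 31
43: 7493 = 43·174 + 11
47: 7493 = 47·159 + 20
53: 7493 = 53·141 + 20
59: 7493 = 59·127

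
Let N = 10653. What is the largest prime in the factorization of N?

67

10653 = 3 · 3551
3551 = 53 · 67
67 is prime.
So 10653 = 3 · 53 · 67; the largest prime factor is 67.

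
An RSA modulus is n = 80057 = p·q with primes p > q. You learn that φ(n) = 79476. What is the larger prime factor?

359

φ(n) = (p−1)(q−1) = n − (p+q) + 1, so p + q = 80057 − 79476 + 1 = 582.
p and q are the roots of t² − 582t + 80057 = 0.
Discriminant: 582² − 4·80057 = 338724 − 320228 = 18496; √18496 = 136.
q = (582 − 136)/2 = 223, p = (582 + 136)/2 = 359.
Check: 223 · 359 = 80057.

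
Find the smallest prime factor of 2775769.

53

2775769 is odd.
Digit sum 43, not divisible by 3.
Ends in 9: not divisible by 5.
7: 2775769 = 7·396538 + 3
11: 2775769 = 11·252342 + 7
13: 2775769 = 13·213520 + 9
17: 2775769 = 17·163280 + 9
19: 2775769 = 19·146093 + 2
23: 2775769 = 23·120685 + 14
29: 2775769 = 29·95716 + 5
31: 2775769 = 31·89540 + 29
37: 2775769 = 37·75020 + 29
41: 2775769 = 41·67701 + 28
43: 2775769 = 43·64552 + 33
47: 2775769 = 47·59058 + 43
53: 2775769 = 53·52373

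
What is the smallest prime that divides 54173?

54173 is odd.
Digit sum 20, not divisible by 3.
Ends in 3: not divisible by 5.
7: 54173 = 7·7739

7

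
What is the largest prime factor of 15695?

73

15695 = 5 · 3139
3139 = 43 · 73
73 is prime.
So 15695 = 5 · 43 · 73; the largest prime factor is 73.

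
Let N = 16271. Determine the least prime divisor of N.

53

16271 is odd.
Digit sum 17, not divisible by 3.
Ends in 1: not divisible by 5.
7: 16271 = 7·2324 + 3
11: 16271 = 11·1479 + 2
13: 16271 = 13·1251 + 8
17: 16271 = 17·957 + 2
19: 16271 = 19·856 + 7
23: 16271 = 23·707 + 10
29: 16271 = 29·561 + 2
31: 16271 = 31·524 + 27
37: 16271 = 37·439 + 28
41: 16271 = 41·396 + 35
43: 16271 = 43·378 + 17
47: 16271 = 47·346 + 9
53: 16271 = 53·307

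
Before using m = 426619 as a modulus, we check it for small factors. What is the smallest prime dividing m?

426619 is odd.
Digit sum 28, not divisible by 3.
Ends in 9: not divisible by 5.
7: 426619 = 7·60945 + 4
11: 426619 = 11·38783 + 6
13: 426619 = 13·32816 + 11
17: 426619 = 17·25095 + 4
19: 426619 = 19·22453 + 12
23: 426619 = 23·18548 + 15
29: 426619 = 29·14711

29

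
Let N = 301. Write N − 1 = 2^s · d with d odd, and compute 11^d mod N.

274

301 − 1 = 300 = 2^2 · 75, so d = 75.
11^1 ≡ 11 (mod 301)
11^2 ≡ 11^2 = 121 ≡ 121 (mod 301)
11^4 ≡ 121^2 = 14641 ≡ 193 (mod 301)
11^8 ≡ 193^2 = 37249 ≡ 226 (mod 301)
11^16 ≡ 226^2 = 51076 ≡ 207 (mod 301)
11^32 ≡ 207^2 = 42849 ≡ 107 (mod 301)
11^64 ≡ 107^2 = 11449 ≡ 11 (mod 301)
75 = 64 + 8 + 2 + 1 in binary powers of 2.
So 11^75 ≡ 11 · 226 · 121 · 11 ≡ 274 (mod 301).
Squaring chain: 274 → 127; never reaches −1, so base 11 is a Miller–Rabin witness that 301 is composite.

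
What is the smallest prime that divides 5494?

2

5494 is even: 2 divides it.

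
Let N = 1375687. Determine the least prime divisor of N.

31

1375687 is odd.
Digit sum 37, not divisible by 3.
Ends in 7: not divisible by 5.
7: 1375687 = 7·196526 + 5
11: 1375687 = 11·125062 + 5
13: 1375687 = 13·105822 + 1
17: 1375687 = 17·80922 + 13
19: 1375687 = 19·72404 + 11
23: 1375687 = 23·59812 + 11
29: 1375687 = 29·47437 + 14
31: 1375687 = 31·44377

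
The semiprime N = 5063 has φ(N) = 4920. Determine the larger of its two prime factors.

φ(n) = (p−1)(q−1) = n − (p+q) + 1, so p + q = 5063 − 4920 + 1 = 144.
p and q are the roots of t² − 144t + 5063 = 0.
Discriminant: 144² − 4·5063 = 20736 − 20252 = 484; √484 = 22.
q = (144 − 22)/2 = 61, p = (144 + 22)/2 = 83.
Check: 61 · 83 = 5063.

83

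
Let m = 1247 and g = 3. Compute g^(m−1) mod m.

608

3^1 ≡ 3 (mod 1247)
3^2 ≡ 3^2 = 9 ≡ 9 (mod 1247)
3^4 ≡ 9^2 = 81 ≡ 81 (mod 1247)
3^8 ≡ 81^2 = 6561 ≡ 326 (mod 1247)
3^16 ≡ 326^2 = 106276 ≡ 281 (mod 1247)
3^32 ≡ 281^2 = 78961 ≡ 400 (mod 1247)
3^64 ≡ 400^2 = 160000 ≡ 384 (mod 1247)
3^128 ≡ 384^2 = 147456 ≡ 310 (mod 1247)
3^256 ≡ 310^2 = 96100 ≡ 81 (mod 1247)
3^512 ≡ 81^2 = 6561 ≡ 326 (mod 1247)
3^1024 ≡ 326^2 = 106276 ≡ 281 (mod 1247)
1246 = 1024 + 128 + 64 + 16 + 8 + 4 + 2 in binary powers of 2.
So 3^1246 ≡ 281 · 310 · 384 · 281 · 326 · 81 · 9 ≡ 608 (mod 1247).
Since 608 ≠ 1, base 3 is a Fermat witness: 1247 is composite.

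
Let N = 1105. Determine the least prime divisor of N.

1105 is odd.
Digit sum 7, not divisible by 3.
Ends in 5: divisible by 5.

5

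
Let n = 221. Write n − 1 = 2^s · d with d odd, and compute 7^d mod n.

221 − 1 = 220 = 2^2 · 55, so d = 55.
7^1 ≡ 7 (mod 221)
7^2 ≡ 7^2 = 49 ≡ 49 (mod 221)
7^4 ≡ 49^2 = 2401 ≡ 191 (mod 221)
7^8 ≡ 191^2 = 36481 ≡ 16 (mod 221)
7^16 ≡ 16^2 = 256 ≡ 35 (mod 221)
7^32 ≡ 35^2 = 1225 ≡ 120 (mod 221)
55 = 32 + 16 + 4 + 2 + 1 in binary powers of 2.
So 7^55 ≡ 120 · 35 · 191 · 49 · 7 ≡ 97 (mod 221).
Squaring chain: 97 → 127; never reaches −1, so base 7 is a Miller–Rabin witness that 221 is composite.

97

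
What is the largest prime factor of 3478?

3478 = 2 · 1739
1739 = 37 · 47
47 is prime.
So 3478 = 2 · 37 · 47; the largest prime factor is 47.

47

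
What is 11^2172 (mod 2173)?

1950

11^1 ≡ 11 (mod 2173)
11^2 ≡ 11^2 = 121 ≡ 121 (mod 2173)
11^4 ≡ 121^2 = 14641 ≡ 1603 (mod 2173)
11^8 ≡ 1603^2 = 2569609 ≡ 1123 (mod 2173)
11^16 ≡ 1123^2 = 1261129 ≡ 789 (mod 2173)
11^32 ≡ 789^2 = 622521 ≡ 1043 (mod 2173)
11^64 ≡ 1043^2 = 1087849 ≡ 1349 (mod 2173)
11^128 ≡ 1349^2 = 1819801 ≡ 1000 (mod 2173)
11^256 ≡ 1000^2 = 1000000 ≡ 420 (mod 2173)
11^512 ≡ 420^2 = 176400 ≡ 387 (mod 2173)
11^1024 ≡ 387^2 = 149769 ≡ 2005 (mod 2173)
11^2048 ≡ 2005^2 = 4020025 ≡ 2148 (mod 2173)
2172 = 2048 + 64 + 32 + 16 + 8 + 4 in binary powers of 2.
So 11^2172 ≡ 2148 · 1349 · 1043 · 789 · 1123 · 1603 ≡ 1950 (mod 2173).
Since 1950 ≠ 1, base 11 is a Fermat witness: 2173 is composite.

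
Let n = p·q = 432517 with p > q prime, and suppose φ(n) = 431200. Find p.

φ(n) = (p−1)(q−1) = n − (p+q) + 1, so p + q = 432517 − 431200 + 1 = 1318.
p and q are the roots of t² − 1318t + 432517 = 0.
Discriminant: 1318² − 4·432517 = 1737124 − 1730068 = 7056; √7056 = 84.
q = (1318 − 84)/2 = 617, p = (1318 + 84)/2 = 701.
Check: 617 · 701 = 432517.

701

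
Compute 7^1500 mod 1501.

381

7^1 ≡ 7 (mod 1501)
7^2 ≡ 7^2 = 49 ≡ 49 (mod 1501)
7^4 ≡ 49^2 = 2401 ≡ 900 (mod 1501)
7^8 ≡ 900^2 = 810000 ≡ 961 (mod 1501)
7^16 ≡ 961^2 = 923521 ≡ 406 (mod 1501)
7^32 ≡ 406^2 = 164836 ≡ 1227 (mod 1501)
7^64 ≡ 1227^2 = 1505529 ≡ 26 (mod 1501)
7^128 ≡ 26^2 = 676 ≡ 676 (mod 1501)
7^256 ≡ 676^2 = 456976 ≡ 672 (mod 1501)
7^512 ≡ 672^2 = 451584 ≡ 1284 (mod 1501)
7^1024 ≡ 1284^2 = 1648656 ≡ 558 (mod 1501)
1500 = 1024 + 256 + 128 + 64 + 16 + 8 + 4 in binary powers of 2.
So 7^1500 ≡ 558 · 672 · 676 · 26 · 406 · 961 · 900 ≡ 381 (mod 1501).
Since 381 ≠ 1, base 7 is a Fermat witness: 1501 is composite.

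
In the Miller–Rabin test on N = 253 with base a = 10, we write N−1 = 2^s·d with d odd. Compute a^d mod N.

21

253 − 1 = 252 = 2^2 · 63, so d = 63.
10^1 ≡ 10 (mod 253)
10^2 ≡ 10^2 = 100 ≡ 100 (mod 253)
10^4 ≡ 100^2 = 10000 ≡ 133 (mod 253)
10^8 ≡ 133^2 = 17689 ≡ 232 (mod 253)
10^16 ≡ 232^2 = 53824 ≡ 188 (mod 253)
10^32 ≡ 188^2 = 35344 ≡ 177 (mod 253)
63 = 32 + 16 + 8 + 4 + 2 + 1 in binary powers of 2.
So 10^63 ≡ 177 · 188 · 232 · 133 · 100 · 10 ≡ 21 (mod 253).
Squaring chain: 21 → 188; never reaches −1, so base 10 is a Miller–Rabin witness that 253 is composite.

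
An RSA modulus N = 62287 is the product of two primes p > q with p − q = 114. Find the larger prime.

Since p = q + 114, we have 62287 = q(q + 114), so q² + 114q − 62287 = 0.
Discriminant: 114² + 4·62287 = 12996 + 249148 = 262144; √262144 = 512.
q = (−114 + 512)/2 = 199, and p = q + 114 = 313.
Check: 199 · 313 = 62287.

313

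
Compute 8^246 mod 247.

77

8^1 ≡ 8 (mod 247)
8^2 ≡ 8^2 = 64 ≡ 64 (mod 247)
8^4 ≡ 64^2 = 4096 ≡ 144 (mod 247)
8^8 ≡ 144^2 = 20736 ≡ 235 (mod 247)
8^16 ≡ 235^2 = 55225 ≡ 144 (mod 247)
8^32 ≡ 144^2 = 20736 ≡ 235 (mod 247)
8^64 ≡ 235^2 = 55225 ≡ 144 (mod 247)
8^128 ≡ 144^2 = 20736 ≡ 235 (mod 247)
246 = 128 + 64 + 32 + 16 + 4 + 2 in binary powers of 2.
So 8^246 ≡ 235 · 144 · 235 · 144 · 144 · 64 ≡ 77 (mod 247).
Since 77 ≠ 1, base 8 is a Fermat witness: 247 is composite.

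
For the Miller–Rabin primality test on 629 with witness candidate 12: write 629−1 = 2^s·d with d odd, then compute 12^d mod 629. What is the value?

201

629 − 1 = 628 = 2^2 · 157, so d = 157.
12^1 ≡ 12 (mod 629)
12^2 ≡ 12^2 = 144 ≡ 144 (mod 629)
12^4 ≡ 144^2 = 20736 ≡ 608 (mod 629)
12^8 ≡ 608^2 = 369664 ≡ 441 (mod 629)
12^16 ≡ 441^2 = 194481 ≡ 120 (mod 629)
12^32 ≡ 120^2 = 14400 ≡ 562 (mod 629)
12^64 ≡ 562^2 = 315844 ≡ 86 (mod 629)
12^128 ≡ 86^2 = 7396 ≡ 477 (mod 629)
157 = 128 + 16 + 8 + 4 + 1 in binary powers of 2.
So 12^157 ≡ 477 · 120 · 441 · 608 · 12 ≡ 201 (mod 629).
Squaring chain: 201 → 145; never reaches −1, so base 12 is a Miller–Rabin witness that 629 is composite.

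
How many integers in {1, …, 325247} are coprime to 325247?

296352

Factor: 325247 = 13 · 127 · 197.
φ(325247) = (13−1) · (127−1) · (197−1) = 12 · 126 · 196 = 296352.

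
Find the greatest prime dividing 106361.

73

106361 = 31 · 3431
3431 = 47 · 73
73 is prime.
So 106361 = 31 · 47 · 73; the largest prime factor is 73.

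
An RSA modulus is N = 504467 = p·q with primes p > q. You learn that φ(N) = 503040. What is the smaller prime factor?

641

φ(n) = (p−1)(q−1) = n − (p+q) + 1, so p + q = 504467 − 503040 + 1 = 1428.
p and q are the roots of t² − 1428t + 504467 = 0.
Discriminant: 1428² − 4·504467 = 2039184 − 2017868 = 21316; √21316 = 146.
q = (1428 − 146)/2 = 641, p = (1428 + 146)/2 = 787.
Check: 641 · 787 = 504467.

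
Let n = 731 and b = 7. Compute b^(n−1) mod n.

36

7^1 ≡ 7 (mod 731)
7^2 ≡ 7^2 = 49 ≡ 49 (mod 731)
7^4 ≡ 49^2 = 2401 ≡ 208 (mod 731)
7^8 ≡ 208^2 = 43264 ≡ 135 (mod 731)
7^16 ≡ 135^2 = 18225 ≡ 681 (mod 731)
7^32 ≡ 681^2 = 463761 ≡ 307 (mod 731)
7^64 ≡ 307^2 = 94249 ≡ 681 (mod 731)
7^128 ≡ 681^2 = 463761 ≡ 307 (mod 731)
7^256 ≡ 307^2 = 94249 ≡ 681 (mod 731)
7^512 ≡ 681^2 = 463761 ≡ 307 (mod 731)
730 = 512 + 128 + 64 + 16 + 8 + 2 in binary powers of 2.
So 7^730 ≡ 307 · 307 · 681 · 681 · 135 · 49 ≡ 36 (mod 731).
Since 36 ≠ 1, base 7 is a Fermat witness: 731 is composite.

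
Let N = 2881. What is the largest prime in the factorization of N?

67

2881 = 43 · 67
67 is prime.
So 2881 = 43 · 67; the largest prime factor is 67.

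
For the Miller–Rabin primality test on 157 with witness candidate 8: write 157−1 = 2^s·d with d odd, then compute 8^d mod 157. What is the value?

157 − 1 = 156 = 2^2 · 39, so d = 39.
8^1 ≡ 8 (mod 157)
8^2 ≡ 8^2 = 64 ≡ 64 (mod 157)
8^4 ≡ 64^2 = 4096 ≡ 14 (mod 157)
8^8 ≡ 14^2 = 196 ≡ 39 (mod 157)
8^16 ≡ 39^2 = 1521 ≡ 108 (mod 157)
8^32 ≡ 108^2 = 11664 ≡ 46 (mod 157)
39 = 32 + 4 + 2 + 1 in binary powers of 2.
So 8^39 ≡ 46 · 14 · 64 · 8 ≡ 28 (mod 157).
Squaring chain: 28 → 156; reaches −1, so base 8 does not prove 157 composite.

28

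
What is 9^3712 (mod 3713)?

3390

9^1 ≡ 9 (mod 3713)
9^2 ≡ 9^2 = 81 ≡ 81 (mod 3713)
9^4 ≡ 81^2 = 6561 ≡ 2848 (mod 3713)
9^8 ≡ 2848^2 = 8111104 ≡ 1912 (mod 3713)
9^16 ≡ 1912^2 = 3655744 ≡ 2152 (mod 3713)
9^32 ≡ 2152^2 = 4631104 ≡ 993 (mod 3713)
9^64 ≡ 993^2 = 986049 ≡ 2104 (mod 3713)
9^128 ≡ 2104^2 = 4426816 ≡ 920 (mod 3713)
9^256 ≡ 920^2 = 846400 ≡ 3549 (mod 3713)
9^512 ≡ 3549^2 = 12595401 ≡ 905 (mod 3713)
9^1024 ≡ 905^2 = 819025 ≡ 2165 (mod 3713)
9^2048 ≡ 2165^2 = 4687225 ≡ 1419 (mod 3713)
3712 = 2048 + 1024 + 512 + 128 in binary powers of 2.
So 9^3712 ≡ 1419 · 2165 · 905 · 920 ≡ 3390 (mod 3713).
Since 3390 ≠ 1, base 9 is a Fermat witness: 3713 is composite.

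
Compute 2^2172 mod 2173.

2^1 ≡ 2 (mod 2173)
2^2 ≡ 2^2 = 4 ≡ 4 (mod 2173)
2^4 ≡ 4^2 = 16 ≡ 16 (mod 2173)
2^8 ≡ 16^2 = 256 ≡ 256 (mod 2173)
2^16 ≡ 256^2 = 65536 ≡ 346 (mod 2173)
2^32 ≡ 346^2 = 119716 ≡ 201 (mod 2173)
2^64 ≡ 201^2 = 40401 ≡ 1287 (mod 2173)
2^128 ≡ 1287^2 = 1656369 ≡ 543 (mod 2173)
2^256 ≡ 543^2 = 294849 ≡ 1494 (mod 2173)
2^512 ≡ 1494^2 = 2232036 ≡ 365 (mod 2173)
2^1024 ≡ 365^2 = 133225 ≡ 672 (mod 2173)
2^2048 ≡ 672^2 = 451584 ≡ 1773 (mod 2173)
2172 = 2048 + 64 + 32 + 16 + 8 + 4 in binary powers of 2.
So 2^2172 ≡ 1773 · 1287 · 201 · 346 · 256 · 16 ≡ 1636 (mod 2173).
Since 1636 ≠ 1, base 2 is a Fermat witness: 2173 is composite.

1636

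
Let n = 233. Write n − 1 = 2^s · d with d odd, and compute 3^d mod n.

221

233 − 1 = 232 = 2^3 · 29, so d = 29.
3^1 ≡ 3 (mod 233)
3^2 ≡ 3^2 = 9 ≡ 9 (mod 233)
3^4 ≡ 9^2 = 81 ≡ 81 (mod 233)
3^8 ≡ 81^2 = 6561 ≡ 37 (mod 233)
3^16 ≡ 37^2 = 1369 ≡ 204 (mod 233)
29 = 16 + 8 + 4 + 1 in binary powers of 2.
So 3^29 ≡ 204 · 37 · 81 · 3 ≡ 221 (mod 233).
Squaring chain: 221 → 144 → 232; reaches −1, so base 3 does not prove 233 composite.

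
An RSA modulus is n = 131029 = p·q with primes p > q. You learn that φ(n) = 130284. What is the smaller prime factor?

283

φ(n) = (p−1)(q−1) = n − (p+q) + 1, so p + q = 131029 − 130284 + 1 = 746.
p and q are the roots of t² − 746t + 131029 = 0.
Discriminant: 746² − 4·131029 = 556516 − 524116 = 32400; √32400 = 180.
q = (746 − 180)/2 = 283, p = (746 + 180)/2 = 463.
Check: 283 · 463 = 131029.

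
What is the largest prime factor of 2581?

89

2581 = 29 · 89
89 is prime.
So 2581 = 29 · 89; the largest prime factor is 89.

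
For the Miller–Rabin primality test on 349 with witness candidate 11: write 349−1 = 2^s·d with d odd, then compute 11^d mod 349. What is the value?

213

349 − 1 = 348 = 2^2 · 87, so d = 87.
11^1 ≡ 11 (mod 349)
11^2 ≡ 11^2 = 121 ≡ 121 (mod 349)
11^4 ≡ 121^2 = 14641 ≡ 332 (mod 349)
11^8 ≡ 332^2 = 110224 ≡ 289 (mod 349)
11^16 ≡ 289^2 = 83521 ≡ 110 (mod 349)
11^32 ≡ 110^2 = 12100 ≡ 234 (mod 349)
11^64 ≡ 234^2 = 54756 ≡ 312 (mod 349)
87 = 64 + 16 + 4 + 2 + 1 in binary powers of 2.
So 11^87 ≡ 312 · 110 · 332 · 121 · 11 ≡ 213 (mod 349).
Squaring chain: 213 → 348; reaches −1, so base 11 does not prove 349 composite.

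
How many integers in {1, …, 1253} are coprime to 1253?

Factor: 1253 = 7 · 179.
φ(1253) = (7−1) · (179−1) = 6 · 178 = 1068.

1068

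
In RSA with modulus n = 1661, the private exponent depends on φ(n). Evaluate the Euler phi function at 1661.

1500

Factor: 1661 = 11 · 151.
φ(1661) = (11−1) · (151−1) = 10 · 150 = 1500.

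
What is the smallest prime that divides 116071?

19

116071 is odd.
Digit sum 16, not divisible by 3.
Ends in 1: not divisible by 5.
7: 116071 = 7·16581 + 4
11: 116071 = 11·10551 + 10
13: 116071 = 13·8928 + 7
17: 116071 = 17·6827 + 12
19: 116071 = 19·6109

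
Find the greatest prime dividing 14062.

89

14062 = 2 · 7031
7031 = 79 · 89
89 is prime.
So 14062 = 2 · 79 · 89; the largest prime factor is 89.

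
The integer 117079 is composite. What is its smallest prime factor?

17

117079 is odd.
Digit sum 25, not divisible by 3.
Ends in 9: not divisible by 5.
7: 117079 = 7·16725 + 4
11: 117079 = 11·10643 + 6
13: 117079 = 13·9006 + 1
17: 117079 = 17·6887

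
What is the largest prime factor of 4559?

4559 = 47 · 97
97 is prime.
So 4559 = 47 · 97; the largest prime factor is 97.

97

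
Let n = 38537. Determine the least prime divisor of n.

89

38537 is odd.
Digit sum 26, not divisible by 3.
Ends in 7: not divisible by 5.
7: 38537 = 7·5505 + 2
11: 38537 = 11·3503 + 4
13: 38537 = 13·2964 + 5
17: 38537 = 17·2266 + 15
19: 38537 = 19·2028 + 5
23: 38537 = 23·1675 + 12
29: 38537 = 29·1328 + 25
31: 38537 = 31·1243 + 4
37: 38537 = 37·1041 + 20
41: 38537 = 41·939 + 38
43: 38537 = 43·896 + 9
47: 38537 = 47·819 + 44
53: 38537 = 53·727 + 6
59: 38537 = 59·653 + 10
61: 38537 = 61·631 + 46
67: 38537 = 67·575 + 12
71: 38537 = 71·542 + 55
73: 38537 = 73·527 + 66
79: 38537 = 79·487 + 64
83: 38537 = 83·464 + 25
89: 38537 = 89·433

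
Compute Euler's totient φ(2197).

2028

Factor: 2197 = 13^3.
φ(2197) = 13^2·(13−1) = 2028.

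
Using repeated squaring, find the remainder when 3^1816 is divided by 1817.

3^1 ≡ 3 (mod 1817)
3^2 ≡ 3^2 = 9 ≡ 9 (mod 1817)
3^4 ≡ 9^2 = 81 ≡ 81 (mod 1817)
3^8 ≡ 81^2 = 6561 ≡ 1110 (mod 1817)
3^16 ≡ 1110^2 = 1232100 ≡ 174 (mod 1817)
3^32 ≡ 174^2 = 30276 ≡ 1204 (mod 1817)
3^64 ≡ 1204^2 = 1449616 ≡ 1467 (mod 1817)
3^128 ≡ 1467^2 = 2152089 ≡ 761 (mod 1817)
3^256 ≡ 761^2 = 579121 ≡ 1315 (mod 1817)
3^512 ≡ 1315^2 = 1729225 ≡ 1258 (mod 1817)
3^1024 ≡ 1258^2 = 1582564 ≡ 1774 (mod 1817)
1816 = 1024 + 512 + 256 + 16 + 8 in binary powers of 2.
So 3^1816 ≡ 1774 · 1258 · 1315 · 174 · 1110 ≡ 762 (mod 1817).
Since 762 ≠ 1, base 3 is a Fermat witness: 1817 is composite.

762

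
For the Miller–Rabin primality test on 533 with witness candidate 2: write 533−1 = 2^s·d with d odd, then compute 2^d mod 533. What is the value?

533 − 1 = 532 = 2^2 · 133, so d = 133.
2^1 ≡ 2 (mod 533)
2^2 ≡ 2^2 = 4 ≡ 4 (mod 533)
2^4 ≡ 4^2 = 16 ≡ 16 (mod 533)
2^8 ≡ 16^2 = 256 ≡ 256 (mod 533)
2^16 ≡ 256^2 = 65536 ≡ 510 (mod 533)
2^32 ≡ 510^2 = 260100 ≡ 529 (mod 533)
2^64 ≡ 529^2 = 279841 ≡ 16 (mod 533)
2^128 ≡ 16^2 = 256 ≡ 256 (mod 533)
133 = 128 + 4 + 1 in binary powers of 2.
So 2^133 ≡ 256 · 16 · 2 ≡ 197 (mod 533).
Squaring chain: 197 → 433; never reaches −1, so base 2 is a Miller–Rabin witness that 533 is composite.

197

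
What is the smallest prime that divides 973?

7

973 is odd.
Digit sum 19, not divisible by 3.
Ends in 3: not divisible by 5.
7: 973 = 7·139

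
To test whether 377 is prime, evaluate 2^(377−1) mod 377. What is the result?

94

2^1 ≡ 2 (mod 377)
2^2 ≡ 2^2 = 4 ≡ 4 (mod 377)
2^4 ≡ 4^2 = 16 ≡ 16 (mod 377)
2^8 ≡ 16^2 = 256 ≡ 256 (mod 377)
2^16 ≡ 256^2 = 65536 ≡ 315 (mod 377)
2^32 ≡ 315^2 = 99225 ≡ 74 (mod 377)
2^64 ≡ 74^2 = 5476 ≡ 198 (mod 377)
2^128 ≡ 198^2 = 39204 ≡ 373 (mod 377)
2^256 ≡ 373^2 = 139129 ≡ 16 (mod 377)
376 = 256 + 64 + 32 + 16 + 8 in binary powers of 2.
So 2^376 ≡ 16 · 198 · 74 · 315 · 256 ≡ 94 (mod 377).
Since 94 ≠ 1, base 2 is a Fermat witness: 377 is composite.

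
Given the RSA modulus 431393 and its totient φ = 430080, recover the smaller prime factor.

641

φ(n) = (p−1)(q−1) = n − (p+q) + 1, so p + q = 431393 − 430080 + 1 = 1314.
p and q are the roots of t² − 1314t + 431393 = 0.
Discriminant: 1314² − 4·431393 = 1726596 − 1725572 = 1024; √1024 = 32.
q = (1314 − 32)/2 = 641, p = (1314 + 32)/2 = 673.
Check: 641 · 673 = 431393.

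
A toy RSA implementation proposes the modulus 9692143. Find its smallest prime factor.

9692143 is odd.
Digit sum 34, not divisible by 3.
Ends in 3: not divisible by 5.
7: 9692143 = 7·1384591 + 6
11: 9692143 = 11·881103 + 10
13: 9692143 = 13·745549 + 6
17: 9692143 = 17·570126 + 1
19: 9692143 = 19·510112 + 15
23: 9692143 = 23·421397 + 12
29: 9692143 = 29·334211 + 24
31: 9692143 = 31·312649 + 24
37: 9692143 = 37·261949 + 30
41: 9692143 = 41·236393 + 30
43: 9692143 = 43·225398 + 29
47: 9692143 = 47·206215 + 38
53: 9692143 = 53·182870 + 33
59: 9692143 = 59·164273 + 36
61: 9692143 = 61·158887 + 36
67: 9692143 = 67·144658 + 57
71: 9692143 = 71·136509 + 4
73: 9692143 = 73·132769 + 6
79: 9692143 = 79·122685 + 28
83: 9692143 = 83·116772 + 67
89: 9692143 = 89·108900 + 43
97: 9692143 = 97·99919

97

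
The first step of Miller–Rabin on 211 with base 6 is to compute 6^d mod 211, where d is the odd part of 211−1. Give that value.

1

211 − 1 = 210 = 2^1 · 105, so d = 105.
6^1 ≡ 6 (mod 211)
6^2 ≡ 6^2 = 36 ≡ 36 (mod 211)
6^4 ≡ 36^2 = 1296 ≡ 30 (mod 211)
6^8 ≡ 30^2 = 900 ≡ 56 (mod 211)
6^16 ≡ 56^2 = 3136 ≡ 182 (mod 211)
6^32 ≡ 182^2 = 33124 ≡ 208 (mod 211)
6^64 ≡ 208^2 = 43264 ≡ 9 (mod 211)
105 = 64 + 32 + 8 + 1 in binary powers of 2.
So 6^105 ≡ 9 · 208 · 56 · 6 ≡ 1 (mod 211).
Since 6^d ≡ 1 (mod 211), base 6 does not prove 211 composite.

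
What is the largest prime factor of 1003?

59

1003 = 17 · 59
59 is prime.
So 1003 = 17 · 59; the largest prime factor is 59.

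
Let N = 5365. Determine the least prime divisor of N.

5365 is odd.
Digit sum 19, not divisible by 3.
Ends in 5: divisible by 5.

5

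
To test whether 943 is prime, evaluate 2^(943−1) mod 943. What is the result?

2^1 ≡ 2 (mod 943)
2^2 ≡ 2^2 = 4 ≡ 4 (mod 943)
2^4 ≡ 4^2 = 16 ≡ 16 (mod 943)
2^8 ≡ 16^2 = 256 ≡ 256 (mod 943)
2^16 ≡ 256^2 = 65536 ≡ 469 (mod 943)
2^32 ≡ 469^2 = 219961 ≡ 242 (mod 943)
2^64 ≡ 242^2 = 58564 ≡ 98 (mod 943)
2^128 ≡ 98^2 = 9604 ≡ 174 (mod 943)
2^256 ≡ 174^2 = 30276 ≡ 100 (mod 943)
2^512 ≡ 100^2 = 10000 ≡ 570 (mod 943)
942 = 512 + 256 + 128 + 32 + 8 + 4 + 2 in binary powers of 2.
So 2^942 ≡ 570 · 100 · 174 · 242 · 256 · 16 · 4 ≡ 496 (mod 943).
Since 496 ≠ 1, base 2 is a Fermat witness: 943 is composite.

496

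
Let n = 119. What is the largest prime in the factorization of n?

17

119 = 7 · 17
17 is prime.
So 119 = 7 · 17; the largest prime factor is 17.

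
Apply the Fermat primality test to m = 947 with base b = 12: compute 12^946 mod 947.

12^1 ≡ 12 (mod 947)
12^2 ≡ 12^2 = 144 ≡ 144 (mod 947)
12^4 ≡ 144^2 = 20736 ≡ 849 (mod 947)
12^8 ≡ 849^2 = 720801 ≡ 134 (mod 947)
12^16 ≡ 134^2 = 17956 ≡ 910 (mod 947)
12^32 ≡ 910^2 = 828100 ≡ 422 (mod 947)
12^64 ≡ 422^2 = 178084 ≡ 48 (mod 947)
12^128 ≡ 48^2 = 2304 ≡ 410 (mod 947)
12^256 ≡ 410^2 = 168100 ≡ 481 (mod 947)
12^512 ≡ 481^2 = 231361 ≡ 293 (mod 947)
946 = 512 + 256 + 128 + 32 + 16 + 2 in binary powers of 2.
So 12^946 ≡ 293 · 481 · 410 · 422 · 910 · 144 ≡ 1 (mod 947).
Since the result is 1, base 12 gives no evidence that 947 is composite.

1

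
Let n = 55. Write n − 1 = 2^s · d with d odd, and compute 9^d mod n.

55 − 1 = 54 = 2^1 · 27, so d = 27.
9^1 ≡ 9 (mod 55)
9^2 ≡ 9^2 = 81 ≡ 26 (mod 55)
9^4 ≡ 26^2 = 676 ≡ 16 (mod 55)
9^8 ≡ 16^2 = 256 ≡ 36 (mod 55)
9^16 ≡ 36^2 = 1296 ≡ 31 (mod 55)
27 = 16 + 8 + 2 + 1 in binary powers of 2.
So 9^27 ≡ 31 · 36 · 26 · 9 ≡ 4 (mod 55).
Squaring chain: 4; never reaches −1, so base 9 is a Miller–Rabin witness that 55 is composite.

4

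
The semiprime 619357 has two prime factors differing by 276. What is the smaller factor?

Since p = q + 276, we have 619357 = q(q + 276), so q² + 276q − 619357 = 0.
Discriminant: 276² + 4·619357 = 76176 + 2477428 = 2553604; √2553604 = 1598.
q = (−276 + 1598)/2 = 661, and p = q + 276 = 937.
Check: 661 · 937 = 619357.

661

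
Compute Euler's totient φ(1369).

1332

Factor: 1369 = 37^2.
φ(1369) = 37^1·(37−1) = 1332.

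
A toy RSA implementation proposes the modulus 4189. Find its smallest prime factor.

4189 is odd.
Digit sum 22, not divisible by 3.
Ends in 9: not divisible by 5.
7: 4189 = 7·598 + 3
11: 4189 = 11·380 + 9
13: 4189 = 13·322 + 3
17: 4189 = 17·246 + 7
19: 4189 = 19·220 + 9
23: 4189 = 23·182 + 3
29: 4189 = 29·144 + 13
31: 4189 = 31·135 + 4
37: 4189 = 37·113 + 8
41: 4189 = 41·102 + 7
43: 4189 = 43·97 + 18
47: 4189 = 47·89 + 6
53: 4189 = 53·79 + 2
59: 4189 = 59·71

59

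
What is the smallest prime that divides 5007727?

73

5007727 is odd.
Digit sum 28, not divisible by 3.
Ends in 7: not divisible by 5.
7: 5007727 = 7·715389 + 4
11: 5007727 = 11·455247 + 10
13: 5007727 = 13·385209 + 10
17: 5007727 = 17·294572 + 3
19: 5007727 = 19·263564 + 11
23: 5007727 = 23·217727 + 6
29: 5007727 = 29·172680 + 7
31: 5007727 = 31·161539 + 18
37: 5007727 = 37·135343 + 36
41: 5007727 = 41·122139 + 28
43: 5007727 = 43·116458 + 33
47: 5007727 = 47·106547 + 18
53: 5007727 = 53·94485 + 22
59: 5007727 = 59·84876 + 43
61: 5007727 = 61·82093 + 54
67: 5007727 = 67·74742 + 13
71: 5007727 = 71·70531 + 26
73: 5007727 = 73·68599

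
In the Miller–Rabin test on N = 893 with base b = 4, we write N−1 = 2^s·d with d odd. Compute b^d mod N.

893 − 1 = 892 = 2^2 · 223, so d = 223.
4^1 ≡ 4 (mod 893)
4^2 ≡ 4^2 = 16 ≡ 16 (mod 893)
4^4 ≡ 16^2 = 256 ≡ 256 (mod 893)
4^8 ≡ 256^2 = 65536 ≡ 347 (mod 893)
4^16 ≡ 347^2 = 120409 ≡ 747 (mod 893)
4^32 ≡ 747^2 = 558009 ≡ 777 (mod 893)
4^64 ≡ 777^2 = 603729 ≡ 61 (mod 893)
4^128 ≡ 61^2 = 3721 ≡ 149 (mod 893)
223 = 128 + 64 + 16 + 8 + 4 + 2 + 1 in binary powers of 2.
So 4^223 ≡ 149 · 61 · 747 · 347 · 256 · 16 · 4 ≡ 747 (mod 893).
Squaring chain: 747 → 777; never reaches −1, so base 4 is a Miller–Rabin witness that 893 is composite.

747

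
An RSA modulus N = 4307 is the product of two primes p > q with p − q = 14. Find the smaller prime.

Since p = q + 14, we have 4307 = q(q + 14), so q² + 14q − 4307 = 0.
Discriminant: 14² + 4·4307 = 196 + 17228 = 17424; √17424 = 132.
q = (−14 + 132)/2 = 59, and p = q + 14 = 73.
Check: 59 · 73 = 4307.

59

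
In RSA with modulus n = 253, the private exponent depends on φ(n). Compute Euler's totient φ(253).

Factor: 253 = 11 · 23.
φ(253) = (11−1) · (23−1) = 10 · 22 = 220.

220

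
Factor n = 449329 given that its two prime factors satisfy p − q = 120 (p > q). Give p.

733

Since p = q + 120, we have 449329 = q(q + 120), so q² + 120q − 449329 = 0.
Discriminant: 120² + 4·449329 = 14400 + 1797316 = 1811716; √1811716 = 1346.
q = (−120 + 1346)/2 = 613, and p = q + 120 = 733.
Check: 613 · 733 = 449329.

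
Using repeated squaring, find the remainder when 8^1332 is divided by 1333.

64

8^1 ≡ 8 (mod 1333)
8^2 ≡ 8^2 = 64 ≡ 64 (mod 1333)
8^4 ≡ 64^2 = 4096 ≡ 97 (mod 1333)
8^8 ≡ 97^2 = 9409 ≡ 78 (mod 1333)
8^16 ≡ 78^2 = 6084 ≡ 752 (mod 1333)
8^32 ≡ 752^2 = 565504 ≡ 312 (mod 1333)
8^64 ≡ 312^2 = 97344 ≡ 35 (mod 1333)
8^128 ≡ 35^2 = 1225 ≡ 1225 (mod 1333)
8^256 ≡ 1225^2 = 1500625 ≡ 1000 (mod 1333)
8^512 ≡ 1000^2 = 1000000 ≡ 250 (mod 1333)
8^1024 ≡ 250^2 = 62500 ≡ 1182 (mod 1333)
1332 = 1024 + 256 + 32 + 16 + 4 in binary powers of 2.
So 8^1332 ≡ 1182 · 1000 · 312 · 752 · 97 ≡ 64 (mod 1333).
Since 64 ≠ 1, base 8 is a Fermat witness: 1333 is composite.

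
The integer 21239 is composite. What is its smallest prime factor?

21239 is odd.
Digit sum 17, not divisible by 3.
Ends in 9: not divisible by 5.
7: 21239 = 7·3034 + 1
11: 21239 = 11·1930 + 9
13: 21239 = 13·1633 + 10
17: 21239 = 17·1249 + 6
19: 21239 = 19·1117 + 16
23: 21239 = 23·923 + 10
29: 21239 = 29·732 + 11
31: 21239 = 31·685 + 4
37: 21239 = 37·574 + 1
41: 21239 = 41·518 + 1
43: 21239 = 43·493 + 40
47: 21239 = 47·451 + 42
53: 21239 = 53·400 + 39
59: 21239 = 59·359 + 58
61: 21239 = 61·348 + 11
67: 21239 = 67·317

67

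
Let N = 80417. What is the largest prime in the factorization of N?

59

80417 = 29 · 2773
2773 = 47 · 59
59 is prime.
So 80417 = 29 · 47 · 59; the largest prime factor is 59.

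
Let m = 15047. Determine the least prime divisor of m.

15047 is odd.
Digit sum 17, not divisible by 3.
Ends in 7: not divisible by 5.
7: 15047 = 7·2149 + 4
11: 15047 = 11·1367 + 10
13: 15047 = 13·1157 + 6
17: 15047 = 17·885 + 2
19: 15047 = 19·791 + 18
23: 15047 = 23·654 + 5
29: 15047 = 29·518 + 25
31: 15047 = 31·485 + 12
37: 15047 = 37·406 + 25
41: 15047 = 41·367

41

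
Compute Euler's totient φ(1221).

Factor: 1221 = 3 · 11 · 37.
φ(1221) = (3−1) · (11−1) · (37−1) = 2 · 10 · 36 = 720.

720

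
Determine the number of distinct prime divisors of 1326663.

1326663 = 3^2 · 147407
147407 = 13 · 11339
11339 = 17 · 667
667 = 23 · 29
1326663 = 3^2 · 13 · 17 · 23 · 29, which has 5 distinct prime factors.

5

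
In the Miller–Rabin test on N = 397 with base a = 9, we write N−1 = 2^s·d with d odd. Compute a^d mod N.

1

397 − 1 = 396 = 2^2 · 99, so d = 99.
9^1 ≡ 9 (mod 397)
9^2 ≡ 9^2 = 81 ≡ 81 (mod 397)
9^4 ≡ 81^2 = 6561 ≡ 209 (mod 397)
9^8 ≡ 209^2 = 43681 ≡ 11 (mod 397)
9^16 ≡ 11^2 = 121 ≡ 121 (mod 397)
9^32 ≡ 121^2 = 14641 ≡ 349 (mod 397)
9^64 ≡ 349^2 = 121801 ≡ 319 (mod 397)
99 = 64 + 32 + 2 + 1 in binary powers of 2.
So 9^99 ≡ 319 · 349 · 81 · 9 ≡ 1 (mod 397).
Since 9^d ≡ 1 (mod 397), base 9 does not prove 397 composite.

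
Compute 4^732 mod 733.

1

4^1 ≡ 4 (mod 733)
4^2 ≡ 4^2 = 16 ≡ 16 (mod 733)
4^4 ≡ 16^2 = 256 ≡ 256 (mod 733)
4^8 ≡ 256^2 = 65536 ≡ 299 (mod 733)
4^16 ≡ 299^2 = 89401 ≡ 708 (mod 733)
4^32 ≡ 708^2 = 501264 ≡ 625 (mod 733)
4^64 ≡ 625^2 = 390625 ≡ 669 (mod 733)
4^128 ≡ 669^2 = 447561 ≡ 431 (mod 733)
4^256 ≡ 431^2 = 185761 ≡ 312 (mod 733)
4^512 ≡ 312^2 = 97344 ≡ 588 (mod 733)
732 = 512 + 128 + 64 + 16 + 8 + 4 in binary powers of 2.
So 4^732 ≡ 588 · 431 · 669 · 708 · 299 · 256 ≡ 1 (mod 733).
Since the result is 1, base 4 gives no evidence that 733 is composite.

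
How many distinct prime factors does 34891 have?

34891 = 23 · 1517
1517 = 37 · 41
34891 = 23 · 37 · 41, which has 3 distinct prime factors.

3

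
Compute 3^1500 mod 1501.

539

3^1 ≡ 3 (mod 1501)
3^2 ≡ 3^2 = 9 ≡ 9 (mod 1501)
3^4 ≡ 9^2 = 81 ≡ 81 (mod 1501)
3^8 ≡ 81^2 = 6561 ≡ 557 (mod 1501)
3^16 ≡ 557^2 = 310249 ≡ 1043 (mod 1501)
3^32 ≡ 1043^2 = 1087849 ≡ 1125 (mod 1501)
3^64 ≡ 1125^2 = 1265625 ≡ 282 (mod 1501)
3^128 ≡ 282^2 = 79524 ≡ 1472 (mod 1501)
3^256 ≡ 1472^2 = 2166784 ≡ 841 (mod 1501)
3^512 ≡ 841^2 = 707281 ≡ 310 (mod 1501)
3^1024 ≡ 310^2 = 96100 ≡ 36 (mod 1501)
1500 = 1024 + 256 + 128 + 64 + 16 + 8 + 4 in binary powers of 2.
So 3^1500 ≡ 36 · 841 · 1472 · 282 · 1043 · 557 · 81 ≡ 539 (mod 1501).
Since 539 ≠ 1, base 3 is a Fermat witness: 1501 is composite.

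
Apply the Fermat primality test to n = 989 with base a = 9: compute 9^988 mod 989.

9^1 ≡ 9 (mod 989)
9^2 ≡ 9^2 = 81 ≡ 81 (mod 989)
9^4 ≡ 81^2 = 6561 ≡ 627 (mod 989)
9^8 ≡ 627^2 = 393129 ≡ 496 (mod 989)
9^16 ≡ 496^2 = 246016 ≡ 744 (mod 989)
9^32 ≡ 744^2 = 553536 ≡ 685 (mod 989)
9^64 ≡ 685^2 = 469225 ≡ 439 (mod 989)
9^128 ≡ 439^2 = 192721 ≡ 855 (mod 989)
9^256 ≡ 855^2 = 731025 ≡ 154 (mod 989)
9^512 ≡ 154^2 = 23716 ≡ 969 (mod 989)
988 = 512 + 256 + 128 + 64 + 16 + 8 + 4 in binary powers of 2.
So 9^988 ≡ 969 · 154 · 855 · 439 · 744 · 496 · 627 ≡ 439 (mod 989).
Since 439 ≠ 1, base 9 is a Fermat witness: 989 is composite.

439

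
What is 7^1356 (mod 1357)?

7^1 ≡ 7 (mod 1357)
7^2 ≡ 7^2 = 49 ≡ 49 (mod 1357)
7^4 ≡ 49^2 = 2401 ≡ 1044 (mod 1357)
7^8 ≡ 1044^2 = 1089936 ≡ 265 (mod 1357)
7^16 ≡ 265^2 = 70225 ≡ 1018 (mod 1357)
7^32 ≡ 1018^2 = 1036324 ≡ 933 (mod 1357)
7^64 ≡ 933^2 = 870489 ≡ 652 (mod 1357)
7^128 ≡ 652^2 = 425104 ≡ 363 (mod 1357)
7^256 ≡ 363^2 = 131769 ≡ 140 (mod 1357)
7^512 ≡ 140^2 = 19600 ≡ 602 (mod 1357)
7^1024 ≡ 602^2 = 362404 ≡ 85 (mod 1357)
1356 = 1024 + 256 + 64 + 8 + 4 in binary powers of 2.
So 7^1356 ≡ 85 · 140 · 652 · 265 · 1044 ≡ 163 (mod 1357).
Since 163 ≠ 1, base 7 is a Fermat witness: 1357 is composite.

163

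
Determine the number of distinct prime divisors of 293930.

293930 = 2 · 146965
146965 = 5 · 29393
29393 = 7 · 4199
4199 = 13 · 323
323 = 17 · 19
293930 = 2 · 5 · 7 · 13 · 17 · 19, which has 6 distinct prime factors.

6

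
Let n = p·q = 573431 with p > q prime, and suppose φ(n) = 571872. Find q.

593

φ(n) = (p−1)(q−1) = n − (p+q) + 1, so p + q = 573431 − 571872 + 1 = 1560.
p and q are the roots of t² − 1560t + 573431 = 0.
Discriminant: 1560² − 4·573431 = 2433600 − 2293724 = 139876; √139876 = 374.
q = (1560 − 374)/2 = 593, p = (1560 + 374)/2 = 967.
Check: 593 · 967 = 573431.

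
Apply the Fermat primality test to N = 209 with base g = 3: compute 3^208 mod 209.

3^1 ≡ 3 (mod 209)
3^2 ≡ 3^2 = 9 ≡ 9 (mod 209)
3^4 ≡ 9^2 = 81 ≡ 81 (mod 209)
3^8 ≡ 81^2 = 6561 ≡ 82 (mod 209)
3^16 ≡ 82^2 = 6724 ≡ 36 (mod 209)
3^32 ≡ 36^2 = 1296 ≡ 42 (mod 209)
3^64 ≡ 42^2 = 1764 ≡ 92 (mod 209)
3^128 ≡ 92^2 = 8464 ≡ 104 (mod 209)
208 = 128 + 64 + 16 in binary powers of 2.
So 3^208 ≡ 104 · 92 · 36 ≡ 16 (mod 209).
Since 16 ≠ 1, base 3 is a Fermat witness: 209 is composite.

16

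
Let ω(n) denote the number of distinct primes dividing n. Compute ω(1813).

2

1813 = 7^2 · 37
1813 = 7^2 · 37, which has 2 distinct prime factors.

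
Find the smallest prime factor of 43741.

17

43741 is odd.
Digit sum 19, not divisible by 3.
Ends in 1: not divisible by 5.
7: 43741 = 7·6248 + 5
11: 43741 = 11·3976 + 5
13: 43741 = 13·3364 + 9
17: 43741 = 17·2573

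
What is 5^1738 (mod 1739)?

474

5^1 ≡ 5 (mod 1739)
5^2 ≡ 5^2 = 25 ≡ 25 (mod 1739)
5^4 ≡ 25^2 = 625 ≡ 625 (mod 1739)
5^8 ≡ 625^2 = 390625 ≡ 1089 (mod 1739)
5^16 ≡ 1089^2 = 1185921 ≡ 1662 (mod 1739)
5^32 ≡ 1662^2 = 2762244 ≡ 712 (mod 1739)
5^64 ≡ 712^2 = 506944 ≡ 895 (mod 1739)
5^128 ≡ 895^2 = 801025 ≡ 1085 (mod 1739)
5^256 ≡ 1085^2 = 1177225 ≡ 1661 (mod 1739)
5^512 ≡ 1661^2 = 2758921 ≡ 867 (mod 1739)
5^1024 ≡ 867^2 = 751689 ≡ 441 (mod 1739)
1738 = 1024 + 512 + 128 + 64 + 8 + 2 in binary powers of 2.
So 5^1738 ≡ 441 · 867 · 1085 · 895 · 1089 · 25 ≡ 474 (mod 1739).
Since 474 ≠ 1, base 5 is a Fermat witness: 1739 is composite.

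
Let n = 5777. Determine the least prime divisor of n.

53

5777 is odd.
Digit sum 26, not divisible by 3.
Ends in 7: not divisible by 5.
7: 5777 = 7·825 + 2
11: 5777 = 11·525 + 2
13: 5777 = 13·444 + 5
17: 5777 = 17·339 + 14
19: 5777 = 19·304 + 1
23: 5777 = 23·251 + 4
29: 5777 = 29·199 + 6
31: 5777 = 31·186 + 11
37: 5777 = 37·156 + 5
41: 5777 = 41·140 + 37
43: 5777 = 43·134 + 15
47: 5777 = 47·122 + 43
53: 5777 = 53·109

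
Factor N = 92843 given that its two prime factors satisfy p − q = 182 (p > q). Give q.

Since p = q + 182, we have 92843 = q(q + 182), so q² + 182q − 92843 = 0.
Discriminant: 182² + 4·92843 = 33124 + 371372 = 404496; √404496 = 636.
q = (−182 + 636)/2 = 227, and p = q + 182 = 409.
Check: 227 · 409 = 92843.

227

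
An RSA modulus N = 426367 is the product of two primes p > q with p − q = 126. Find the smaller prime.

593

Since p = q + 126, we have 426367 = q(q + 126), so q² + 126q − 426367 = 0.
Discriminant: 126² + 4·426367 = 15876 + 1705468 = 1721344; √1721344 = 1312.
q = (−126 + 1312)/2 = 593, and p = q + 126 = 719.
Check: 593 · 719 = 426367.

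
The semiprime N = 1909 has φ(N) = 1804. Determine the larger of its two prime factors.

83

φ(n) = (p−1)(q−1) = n − (p+q) + 1, so p + q = 1909 − 1804 + 1 = 106.
p and q are the roots of t² − 106t + 1909 = 0.
Discriminant: 106² − 4·1909 = 11236 − 7636 = 3600; √3600 = 60.
q = (106 − 60)/2 = 23, p = (106 + 60)/2 = 83.
Check: 23 · 83 = 1909.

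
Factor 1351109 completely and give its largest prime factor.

89

1351109 = 17 · 79477
79477 = 19 · 4183
4183 = 47 · 89
89 is prime.
So 1351109 = 17 · 19 · 47 · 89; the largest prime factor is 89.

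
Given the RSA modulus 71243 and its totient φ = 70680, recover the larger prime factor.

373

φ(n) = (p−1)(q−1) = n − (p+q) + 1, so p + q = 71243 − 70680 + 1 = 564.
p and q are the roots of t² − 564t + 71243 = 0.
Discriminant: 564² − 4·71243 = 318096 − 284972 = 33124; √33124 = 182.
q = (564 − 182)/2 = 191, p = (564 + 182)/2 = 373.
Check: 191 · 373 = 71243.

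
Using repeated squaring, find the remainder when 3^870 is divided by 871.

131

3^1 ≡ 3 (mod 871)
3^2 ≡ 3^2 = 9 ≡ 9 (mod 871)
3^4 ≡ 9^2 = 81 ≡ 81 (mod 871)
3^8 ≡ 81^2 = 6561 ≡ 464 (mod 871)
3^16 ≡ 464^2 = 215296 ≡ 159 (mod 871)
3^32 ≡ 159^2 = 25281 ≡ 22 (mod 871)
3^64 ≡ 22^2 = 484 ≡ 484 (mod 871)
3^128 ≡ 484^2 = 234256 ≡ 828 (mod 871)
3^256 ≡ 828^2 = 685584 ≡ 107 (mod 871)
3^512 ≡ 107^2 = 11449 ≡ 126 (mod 871)
870 = 512 + 256 + 64 + 32 + 4 + 2 in binary powers of 2.
So 3^870 ≡ 126 · 107 · 484 · 22 · 81 · 9 ≡ 131 (mod 871).
Since 131 ≠ 1, base 3 is a Fermat witness: 871 is composite.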